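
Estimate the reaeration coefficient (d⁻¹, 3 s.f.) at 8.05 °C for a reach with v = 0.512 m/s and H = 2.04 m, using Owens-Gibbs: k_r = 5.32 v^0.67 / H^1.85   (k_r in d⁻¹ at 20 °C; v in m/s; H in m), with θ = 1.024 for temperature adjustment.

k_r ≈ 0.684 d⁻¹

k_r(20) = 5.32 × 0.512^0.67 / 2.04^1.85 = 5.32 × 0.6386 / 3.740 = 0.9085 d⁻¹.
k_r(8.05) = 0.9085 × 1.024^(8.05−20) = 0.9085 × 0.7532 = 0.6843 d⁻¹.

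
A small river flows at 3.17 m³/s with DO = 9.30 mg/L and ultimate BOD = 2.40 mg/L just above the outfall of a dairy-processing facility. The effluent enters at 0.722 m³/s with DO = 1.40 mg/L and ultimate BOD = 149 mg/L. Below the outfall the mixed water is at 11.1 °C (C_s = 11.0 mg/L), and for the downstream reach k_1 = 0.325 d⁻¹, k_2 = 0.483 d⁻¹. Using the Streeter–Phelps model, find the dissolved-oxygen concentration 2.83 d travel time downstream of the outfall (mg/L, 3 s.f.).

DO ≈ 1.44 mg/L

Mixed DO = (3.17×9.30 + 0.722×1.40)/(3.17+0.722) = 30.49/3.892 = 7.834 mg/L.
Mixed L₀ = (3.17×2.40 + 0.722×149)/(3.892) = 115.2/3.892 = 29.60 mg/L.
Initial deficit D₀ = C_s − DO₀ = 11.0 − 7.834 = 3.166 mg/L.
D(2.83) = [0.325×29.60/(0.483−0.325)](e^(−0.325×2.83) − e^(−0.483×2.83)) + 3.166 e^(−0.483×2.83)
= 60.88 × (0.3986 − 0.2549) + 3.166 × 0.2549 = 9.556 mg/L.
DO = 11.0 − 9.556 = 1.444 mg/L.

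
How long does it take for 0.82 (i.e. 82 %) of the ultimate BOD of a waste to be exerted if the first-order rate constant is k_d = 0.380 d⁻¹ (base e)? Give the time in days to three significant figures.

t ≈ 4.51 d

y/L₀ = 1 − e^(−k_d t) = 0.82 ⇒ e^(−k_d t) = 0.180
t = −ln(0.180) / 0.380 = 1.715 / 0.380 = 4.513 d.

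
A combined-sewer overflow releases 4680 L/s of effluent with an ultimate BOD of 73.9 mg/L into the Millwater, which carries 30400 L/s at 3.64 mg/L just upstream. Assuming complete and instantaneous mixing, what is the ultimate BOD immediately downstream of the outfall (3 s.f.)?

13.0 mg/L

Flow-weighted mixing: C = (Q_r C_r + Q_w C_w)/(Q_r + Q_w)
= (30400×3.64 + 4680×73.9)/(30400 + 4680) = 456500/35080 = 13.01 mg/L.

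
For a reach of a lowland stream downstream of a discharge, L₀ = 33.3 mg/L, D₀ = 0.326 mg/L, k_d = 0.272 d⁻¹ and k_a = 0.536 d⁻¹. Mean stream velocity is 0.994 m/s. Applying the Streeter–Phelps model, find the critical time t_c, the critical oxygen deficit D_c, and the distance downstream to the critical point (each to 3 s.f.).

With k_a/k_d = 1.971 and 1 − D₀(k_a−k_d)/(k_d L₀) = 0.9905,
t_c = ln(1.971 × 0.9905) / (0.536 − 0.272) = ln(1.952) / 0.2640 = 0.6688/0.2640 = 2.533 d.
L(t_c) = L₀ e^(−k_d t_c) = 33.3 × 0.5021 = 16.72 mg/L, and at the critical point k_a D_c = k_d L, so D_c = (0.272/0.536) × 16.72 = 8.484 mg/L.
x_c = v t_c = 0.994 m/s × 2.533 d × 86400 s/d = 217600 m ≈ 218 km.

t_c ≈ 2.53 d; D_c ≈ 8.48 mg/L; x_c ≈ 218 km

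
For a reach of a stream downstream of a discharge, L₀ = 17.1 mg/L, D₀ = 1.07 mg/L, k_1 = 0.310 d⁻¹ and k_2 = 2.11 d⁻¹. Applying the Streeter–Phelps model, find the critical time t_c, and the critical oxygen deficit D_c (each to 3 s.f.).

At the critical point dD/dt = 0, so k_1 L₀ e^(−k_1 t) = k_2 D. Substituting D(t) from the Streeter–Phelps equation and solving for t gives
t_c = ln[(k_2/k_1)(1 − D₀(k_2−k_1)/(k_1 L₀))] / (k_2−k_1).
Here k_2−k_1 = 1.800 d⁻¹ and 1 − D₀(k_2−k_1)/(k_1 L₀) = 1 − 1.07×1.800/(0.310×17.1) = 0.6367, so
t_c = ln(6.806 × 0.6367) / 1.800 = 1.466 / 1.800 = 0.8147 d.
L(t_c) = L₀ e^(−k_1 t_c) = 17.1 × 0.7768 = 13.28 mg/L, and at the critical point k_2 D_c = k_1 L, so D_c = (0.310/2.11) × 13.28 = 1.952 mg/L.

t_c ≈ 0.815 d; D_c ≈ 1.95 mg/L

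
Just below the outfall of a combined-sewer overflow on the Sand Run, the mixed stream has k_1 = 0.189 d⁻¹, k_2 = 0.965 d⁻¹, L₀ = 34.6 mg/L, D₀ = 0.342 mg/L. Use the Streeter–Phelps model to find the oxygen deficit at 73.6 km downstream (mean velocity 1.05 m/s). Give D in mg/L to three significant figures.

Travel time t = x/v = 73.6 km / (1.05 m/s) = 73600 m / 1.05 m/s = 70100 s = 0.8113 d.
k_1 L₀/(k_2−k_1) = 0.189×34.6/(0.965−0.189) = 6.539/0.7760 = 8.427 mg/L.
e^(−k_1 t) = e^(−0.189×0.8113) = 0.8578; e^(−k_2 t) = e^(−0.965×0.8113) = 0.4571.
D = 8.427 × (0.8578 − 0.4571) + 0.342 × 0.4571 = 3.377 + 0.1563 = 3.534 mg/L.

D ≈ 3.53 mg/L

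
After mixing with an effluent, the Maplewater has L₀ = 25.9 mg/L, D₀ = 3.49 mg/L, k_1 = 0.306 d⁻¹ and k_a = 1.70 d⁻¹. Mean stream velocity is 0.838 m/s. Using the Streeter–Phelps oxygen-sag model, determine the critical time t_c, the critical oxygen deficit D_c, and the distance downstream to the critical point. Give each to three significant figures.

t_c ≈ 0.548 d; D_c ≈ 3.94 mg/L; x_c ≈ 39.6 km

With k_a/k_1 = 5.556 and 1 − D₀(k_a−k_1)/(k_1 L₀) = 0.3861,
t_c = ln(5.556 × 0.3861) / (1.70 − 0.306) = ln(2.145) / 1.394 = 0.7633/1.394 = 0.5475 d.
D_c = (k_1/k_a) L₀ e^(−k_1 t_c) = (0.306/1.70) × 25.9 × e^(−0.306×0.5475) = 0.1800 × 25.9 × 0.8457 = 3.943 mg/L.
x_c = v t_c = 0.838 m/s × 0.5475 d × 86400 s/d = 39640 m ≈ 39.6 km.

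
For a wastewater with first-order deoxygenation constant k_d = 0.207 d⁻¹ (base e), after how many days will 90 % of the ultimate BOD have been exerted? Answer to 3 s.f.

t ≈ 11.1 d

y/L₀ = 1 − e^(−k_d t) = 0.90 ⇒ e^(−k_d t) = 0.100
t = −ln(0.100) / 0.207 = 2.303 / 0.207 = 11.12 d.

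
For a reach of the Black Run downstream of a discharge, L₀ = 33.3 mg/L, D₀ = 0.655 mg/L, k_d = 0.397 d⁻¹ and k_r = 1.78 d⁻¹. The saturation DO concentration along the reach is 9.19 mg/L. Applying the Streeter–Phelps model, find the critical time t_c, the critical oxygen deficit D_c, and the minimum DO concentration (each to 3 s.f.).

t_c = [1/(k_r−k_d)] ln[(k_r/k_d)(1 − D₀(k_r−k_d)/(k_d L₀))]
= [1/(1.78−0.397)] ln[(1.78/0.397)(1 − 0.655×1.383/(0.397×33.3))]
= (1/1.383) ln[4.484 × 0.9315] = 0.7231 × ln(4.176) = 0.7231 × 1.429 = 1.034 d.
D_c = (k_d/k_r) L₀ e^(−k_d t_c) = (0.397/1.78) × 33.3 × e^(−0.397×1.034) = 0.2230 × 33.3 × 0.6634 = 4.927 mg/L.
Minimum DO = C_s − D_c = 9.19 − 4.927 = 4.263 mg/L.

t_c ≈ 1.03 d; D_c ≈ 4.93 mg/L; min DO ≈ 4.26 mg/L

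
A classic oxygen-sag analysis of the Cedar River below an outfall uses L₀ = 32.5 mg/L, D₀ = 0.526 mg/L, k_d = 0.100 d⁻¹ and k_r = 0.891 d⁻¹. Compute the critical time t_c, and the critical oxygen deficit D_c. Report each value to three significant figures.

At the critical point dD/dt = 0, so k_d L₀ e^(−k_d t) = k_r D. Substituting D(t) from the Streeter–Phelps equation and solving for t gives
t_c = ln[(k_r/k_d)(1 − D₀(k_r−k_d)/(k_d L₀))] / (k_r−k_d).
Here k_r−k_d = 0.7910 d⁻¹ and 1 − D₀(k_r−k_d)/(k_d L₀) = 1 − 0.526×0.7910/(0.100×32.5) = 0.8720, so
t_c = ln(8.910 × 0.8720) / 0.7910 = 2.050 / 0.7910 = 2.592 d.
D_c = (k_d/k_r) L₀ e^(−k_d t_c) = (0.100/0.891) × 32.5 × e^(−0.100×2.592) = 0.1122 × 32.5 × 0.7717 = 2.815 mg/L.

t_c ≈ 2.59 d; D_c ≈ 2.81 mg/L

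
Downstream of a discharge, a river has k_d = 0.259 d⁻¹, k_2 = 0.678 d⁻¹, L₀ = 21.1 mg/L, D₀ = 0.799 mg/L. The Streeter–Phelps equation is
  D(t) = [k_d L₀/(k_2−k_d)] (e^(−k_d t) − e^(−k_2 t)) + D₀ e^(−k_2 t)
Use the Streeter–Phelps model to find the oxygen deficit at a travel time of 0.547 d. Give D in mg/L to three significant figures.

D ≈ 2.87 mg/L

k_d L₀/(k_2−k_d) = 0.259×21.1/(0.678−0.259) = 5.465/0.4190 = 13.04 mg/L.
e^(−k_d t) = e^(−0.259×0.5470) = 0.8679; e^(−k_2 t) = e^(−0.678×0.5470) = 0.6901.
D = 13.04 × (0.8679 − 0.6901) + 0.799 × 0.6901 = 2.319 + 0.5514 = 2.870 mg/L.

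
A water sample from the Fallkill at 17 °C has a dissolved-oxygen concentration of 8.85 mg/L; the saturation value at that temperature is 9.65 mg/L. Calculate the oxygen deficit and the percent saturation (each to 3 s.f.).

D = C_s − C = 9.65 − 8.85 = 0.800 mg/L.
% saturation = 8.85/9.65 × 100 = 91.7 %.

D ≈ 0.800 mg/L; 91.7 % saturation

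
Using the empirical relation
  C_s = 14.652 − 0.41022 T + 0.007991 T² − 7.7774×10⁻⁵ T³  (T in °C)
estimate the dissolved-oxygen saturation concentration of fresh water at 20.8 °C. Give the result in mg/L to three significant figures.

C_s ≈ 8.88 mg/L

C_s = 14.652 − 0.41022×20.8 + 0.007991×20.8² − 7.7774×10⁻⁵×20.8³ = 8.877 mg/L.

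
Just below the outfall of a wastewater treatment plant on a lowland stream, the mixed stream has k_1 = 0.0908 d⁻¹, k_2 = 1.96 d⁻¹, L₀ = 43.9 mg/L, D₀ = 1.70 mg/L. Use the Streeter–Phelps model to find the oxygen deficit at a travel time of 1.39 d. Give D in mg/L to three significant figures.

k_1 L₀/(k_2−k_1) = 0.0908×43.9/(1.96−0.0908) = 3.986/1.869 = 2.133 mg/L.
e^(−k_1 t) = e^(−0.0908×1.390) = 0.8814; e^(−k_2 t) = e^(−1.96×1.390) = 0.06559.
D = 2.133 × (0.8814 − 0.06559) + 1.70 × 0.06559 = 1.740 + 0.1115 = 1.851 mg/L.

D ≈ 1.85 mg/L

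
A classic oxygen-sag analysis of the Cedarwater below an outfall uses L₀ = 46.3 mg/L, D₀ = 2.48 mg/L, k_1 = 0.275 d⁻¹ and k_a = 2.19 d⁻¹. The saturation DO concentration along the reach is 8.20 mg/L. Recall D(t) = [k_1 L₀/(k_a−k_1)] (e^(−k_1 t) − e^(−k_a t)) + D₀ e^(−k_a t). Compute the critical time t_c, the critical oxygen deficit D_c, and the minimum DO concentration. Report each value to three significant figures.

With k_a/k_1 = 7.964 and 1 − D₀(k_a−k_1)/(k_1 L₀) = 0.6270,
t_c = ln(7.964 × 0.6270) / (2.19 − 0.275) = ln(4.993) / 1.915 = 1.608/1.915 = 0.8397 d.
D_c = (k_1/k_a) L₀ e^(−k_1 t_c) = (0.275/2.19) × 46.3 × e^(−0.275×0.8397) = 0.1256 × 46.3 × 0.7938 = 4.615 mg/L.
Minimum DO = C_s − D_c = 8.20 − 4.615 = 3.585 mg/L.

t_c ≈ 0.840 d; D_c ≈ 4.62 mg/L; min DO ≈ 3.58 mg/L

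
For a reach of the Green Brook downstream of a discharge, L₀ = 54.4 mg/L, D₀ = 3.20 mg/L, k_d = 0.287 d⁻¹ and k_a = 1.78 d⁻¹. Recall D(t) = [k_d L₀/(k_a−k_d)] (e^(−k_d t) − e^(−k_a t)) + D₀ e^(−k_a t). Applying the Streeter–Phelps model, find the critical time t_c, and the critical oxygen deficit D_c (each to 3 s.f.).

t_c ≈ 0.978 d; D_c ≈ 6.63 mg/L

At the critical point dD/dt = 0, so k_d L₀ e^(−k_d t) = k_a D. Substituting D(t) from the Streeter–Phelps equation and solving for t gives
t_c = ln[(k_a/k_d)(1 − D₀(k_a−k_d)/(k_d L₀))] / (k_a−k_d).
Here k_a−k_d = 1.493 d⁻¹ and 1 − D₀(k_a−k_d)/(k_d L₀) = 1 − 3.20×1.493/(0.287×54.4) = 0.6940, so
t_c = ln(6.202 × 0.6940) / 1.493 = 1.460 / 1.493 = 0.9776 d.
D_c = (k_d/k_a) L₀ e^(−k_d t_c) = (0.287/1.78) × 54.4 × e^(−0.287×0.9776) = 0.1612 × 54.4 × 0.7553 = 6.625 mg/L.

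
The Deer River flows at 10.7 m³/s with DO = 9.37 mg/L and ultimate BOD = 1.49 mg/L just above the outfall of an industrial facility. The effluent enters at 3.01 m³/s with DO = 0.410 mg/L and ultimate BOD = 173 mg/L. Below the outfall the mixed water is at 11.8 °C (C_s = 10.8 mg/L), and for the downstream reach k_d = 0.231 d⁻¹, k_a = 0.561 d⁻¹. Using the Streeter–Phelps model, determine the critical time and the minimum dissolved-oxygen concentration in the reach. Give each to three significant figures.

t_c ≈ 2.29 d; minimum DO ≈ 1.30 mg/L

Mixed DO = (10.7×9.37 + 3.01×0.410)/(10.7+3.01) = 101.5/13.71 = 7.403 mg/L.
Mixed L₀ = (10.7×1.49 + 3.01×173)/(13.71) = 536.7/13.71 = 39.14 mg/L.
Initial deficit D₀ = C_s − DO₀ = 10.8 − 7.403 = 3.397 mg/L.
t_c = (1/0.3300) ln[(0.561/0.231)(1 − 3.397×0.3300/(0.231×39.14))] = 3.030 × ln(2.127) = 2.288 d.
D_c = (0.231/0.561) × 39.14 × e^(−0.231×2.288) = 0.4118 × 39.14 × 0.5895 = 9.502 mg/L.
Minimum DO = 10.8 − 9.502 = 1.298 mg/L.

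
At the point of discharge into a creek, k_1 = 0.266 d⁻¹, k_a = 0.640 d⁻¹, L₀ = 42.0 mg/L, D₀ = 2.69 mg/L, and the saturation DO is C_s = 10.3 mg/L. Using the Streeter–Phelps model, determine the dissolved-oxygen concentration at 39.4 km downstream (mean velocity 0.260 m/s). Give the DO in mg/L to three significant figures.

Travel time t = x/v = 39.4 km / (0.260 m/s) = 39400 m / 0.260 m/s = 151500 s = 1.754 d.
k_1 L₀/(k_a−k_1) = 0.266×42.0/(0.640−0.266) = 11.17/0.3740 = 29.87 mg/L.
e^(−k_1 t) = e^(−0.266×1.754) = 0.6272; e^(−k_a t) = e^(−0.640×1.754) = 0.3255.
D = 29.87 × (0.6272 − 0.3255) + 2.69 × 0.3255 = 9.012 + 0.8755 = 9.888 mg/L.
DO = C_s − D = 10.3 − 9.888 = 0.4121 mg/L.

DO ≈ 0.412 mg/L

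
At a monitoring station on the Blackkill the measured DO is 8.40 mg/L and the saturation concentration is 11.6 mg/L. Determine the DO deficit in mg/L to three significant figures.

D ≈ 3.20 mg/L

D = C_s − C = 11.6 − 8.40 = 3.20 mg/L.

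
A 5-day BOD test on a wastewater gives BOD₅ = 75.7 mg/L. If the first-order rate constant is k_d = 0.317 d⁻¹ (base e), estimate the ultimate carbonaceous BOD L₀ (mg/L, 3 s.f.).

L₀ ≈ 95.2 mg/L

BOD₅ = L₀(1 − e^(−5k_d)) ⇒ L₀ = BOD₅ / (1 − e^(−5×0.317))
= 75.7 / (1 − 0.2049) = 75.7 / 0.7951 = 95.21 mg/L.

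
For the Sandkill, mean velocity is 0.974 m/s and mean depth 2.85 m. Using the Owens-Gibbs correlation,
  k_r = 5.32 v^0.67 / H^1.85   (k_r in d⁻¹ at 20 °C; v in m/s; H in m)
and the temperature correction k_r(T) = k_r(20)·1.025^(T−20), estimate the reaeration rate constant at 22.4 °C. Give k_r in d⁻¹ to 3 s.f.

k_r ≈ 0.799 d⁻¹

k_r(20) = 5.32 × 0.974^0.67 / 2.85^1.85 = 5.32 × 0.9825 / 6.942 = 0.7530 d⁻¹.
k_r(22.4) = 0.7530 × 1.025^(22.4−20) = 0.7530 × 1.061 = 0.7990 d⁻¹.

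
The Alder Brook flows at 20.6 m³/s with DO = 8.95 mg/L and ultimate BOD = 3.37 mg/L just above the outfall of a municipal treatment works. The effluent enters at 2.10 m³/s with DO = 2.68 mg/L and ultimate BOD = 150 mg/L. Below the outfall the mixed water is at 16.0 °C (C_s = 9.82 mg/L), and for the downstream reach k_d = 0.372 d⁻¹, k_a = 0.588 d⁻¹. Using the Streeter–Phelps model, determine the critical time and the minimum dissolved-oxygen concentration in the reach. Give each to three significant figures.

t_c ≈ 1.88 d; minimum DO ≈ 4.50 mg/L

Mixed DO = (20.6×8.95 + 2.10×2.68)/(20.6+2.10) = 190.0/22.70 = 8.370 mg/L.
Mixed L₀ = (20.6×3.37 + 2.10×150)/(22.70) = 384.4/22.70 = 16.93 mg/L.
Initial deficit D₀ = C_s − DO₀ = 9.82 − 8.370 = 1.450 mg/L.
t_c = (1/0.2160) ln[(0.588/0.372)(1 − 1.450×0.2160/(0.372×16.93))] = 4.630 × ln(1.502) = 1.884 d.
D_c = (0.372/0.588) × 16.93 × e^(−0.372×1.884) = 0.6327 × 16.93 × 0.4963 = 5.317 mg/L.
Minimum DO = 9.82 − 5.317 = 4.503 mg/L.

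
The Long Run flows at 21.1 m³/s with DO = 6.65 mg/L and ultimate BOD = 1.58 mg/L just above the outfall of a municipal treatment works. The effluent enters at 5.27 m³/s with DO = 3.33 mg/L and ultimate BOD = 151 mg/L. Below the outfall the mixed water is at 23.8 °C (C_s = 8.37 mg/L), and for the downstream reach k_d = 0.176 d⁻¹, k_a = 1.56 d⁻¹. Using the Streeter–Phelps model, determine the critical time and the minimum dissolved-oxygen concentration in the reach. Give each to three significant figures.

t_c ≈ 0.921 d; minimum DO ≈ 5.35 mg/L

Mixed DO = (21.1×6.65 + 5.27×3.33)/(21.1+5.27) = 157.9/26.37 = 5.987 mg/L.
Mixed L₀ = (21.1×1.58 + 5.27×151)/(26.37) = 829.1/26.37 = 31.44 mg/L.
Initial deficit D₀ = C_s − DO₀ = 8.37 − 5.987 = 2.383 mg/L.
t_c = (1/1.384) ln[(1.56/0.176)(1 − 2.383×1.384/(0.176×31.44))] = 0.7225 × ln(3.580) = 0.9215 d.
D_c = (0.176/1.56) × 31.44 × e^(−0.176×0.9215) = 0.1128 × 31.44 × 0.8503 = 3.016 mg/L.
Minimum DO = 8.37 − 3.016 = 5.354 mg/L.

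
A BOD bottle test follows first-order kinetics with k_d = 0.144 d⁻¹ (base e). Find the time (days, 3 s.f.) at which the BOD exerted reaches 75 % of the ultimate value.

y/L₀ = 1 − e^(−k_d t) = 0.75 ⇒ e^(−k_d t) = 0.250
t = −ln(0.250) / 0.144 = 1.386 / 0.144 = 9.627 d.

t ≈ 9.63 d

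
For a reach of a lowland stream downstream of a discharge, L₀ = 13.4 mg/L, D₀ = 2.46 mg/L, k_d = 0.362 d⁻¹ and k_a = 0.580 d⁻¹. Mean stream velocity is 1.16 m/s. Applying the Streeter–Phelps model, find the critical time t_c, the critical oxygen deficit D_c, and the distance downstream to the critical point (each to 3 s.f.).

t_c ≈ 1.62 d; D_c ≈ 4.64 mg/L; x_c ≈ 163 km

At the critical point dD/dt = 0, so k_d L₀ e^(−k_d t) = k_a D. Substituting D(t) from the Streeter–Phelps equation and solving for t gives
t_c = ln[(k_a/k_d)(1 − D₀(k_a−k_d)/(k_d L₀))] / (k_a−k_d).
Here k_a−k_d = 0.2180 d⁻¹ and 1 − D₀(k_a−k_d)/(k_d L₀) = 1 − 2.46×0.2180/(0.362×13.4) = 0.8894, so
t_c = ln(1.602 × 0.8894) / 0.2180 = 0.3542 / 0.2180 = 1.625 d.
D_c = (k_d/k_a) L₀ e^(−k_d t_c) = (0.362/0.580) × 13.4 × e^(−0.362×1.625) = 0.6241 × 13.4 × 0.5553 = 4.644 mg/L.
x_c = v t_c = 1.16 m/s × 1.625 d × 86400 s/d = 162900 m ≈ 163 km.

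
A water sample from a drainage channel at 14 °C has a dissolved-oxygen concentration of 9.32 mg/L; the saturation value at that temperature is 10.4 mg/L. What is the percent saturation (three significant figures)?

89.6 % saturation

% saturation = C/C_s × 100 = 9.32/10.4 × 100 = 89.6 %.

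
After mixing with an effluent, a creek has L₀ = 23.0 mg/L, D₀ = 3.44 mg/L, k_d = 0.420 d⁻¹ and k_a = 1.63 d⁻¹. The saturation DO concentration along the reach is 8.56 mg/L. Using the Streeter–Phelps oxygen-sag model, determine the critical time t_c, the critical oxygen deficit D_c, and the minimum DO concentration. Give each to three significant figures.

t_c = [1/(k_a−k_d)] ln[(k_a/k_d)(1 − D₀(k_a−k_d)/(k_d L₀))]
= [1/(1.63−0.420)] ln[(1.63/0.420)(1 − 3.44×1.210/(0.420×23.0))]
= (1/1.210) ln[3.881 × 0.5691] = 0.8264 × ln(2.209) = 0.8264 × 0.7924 = 0.6549 d.
L(t_c) = L₀ e^(−k_d t_c) = 23.0 × 0.7595 = 17.47 mg/L, and at the critical point k_a D_c = k_d L, so D_c = (0.420/1.63) × 17.47 = 4.501 mg/L.
Minimum DO = C_s − D_c = 8.56 − 4.501 = 4.059 mg/L.

t_c ≈ 0.655 d; D_c ≈ 4.50 mg/L; min DO ≈ 4.06 mg/L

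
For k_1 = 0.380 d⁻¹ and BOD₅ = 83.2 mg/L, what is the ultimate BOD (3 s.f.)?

BOD₅ = L₀(1 − e^(−5k_1)) ⇒ L₀ = BOD₅ / (1 − e^(−5×0.380))
= 83.2 / (1 − 0.1496) = 83.2 / 0.8504 = 97.83 mg/L.

L₀ ≈ 97.8 mg/L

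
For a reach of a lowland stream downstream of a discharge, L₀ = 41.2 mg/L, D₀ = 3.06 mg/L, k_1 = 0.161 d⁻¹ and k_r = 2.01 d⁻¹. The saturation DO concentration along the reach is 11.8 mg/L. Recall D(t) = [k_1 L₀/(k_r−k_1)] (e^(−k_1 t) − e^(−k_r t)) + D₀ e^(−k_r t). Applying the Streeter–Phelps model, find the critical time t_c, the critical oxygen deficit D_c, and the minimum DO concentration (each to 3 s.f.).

t_c ≈ 0.328 d; D_c ≈ 3.13 mg/L; min DO ≈ 8.67 mg/L

t_c = [1/(k_r−k_1)] ln[(k_r/k_1)(1 − D₀(k_r−k_1)/(k_1 L₀))]
= [1/(2.01−0.161)] ln[(2.01/0.161)(1 − 3.06×1.849/(0.161×41.2))]
= (1/1.849) ln[12.48 × 0.1470] = 0.5408 × ln(1.836) = 0.5408 × 0.6073 = 0.3285 d.
L(t_c) = L₀ e^(−k_1 t_c) = 41.2 × 0.9485 = 39.08 mg/L, and at the critical point k_r D_c = k_1 L, so D_c = (0.161/2.01) × 39.08 = 3.130 mg/L.
Minimum DO = C_s − D_c = 11.8 − 3.130 = 8.670 mg/L.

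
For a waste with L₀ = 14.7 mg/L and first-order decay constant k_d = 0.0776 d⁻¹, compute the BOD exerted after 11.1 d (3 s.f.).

y_t = L₀(1 − e^(−k_d t)) = 14.7 × (1 − e^(−0.0776×11.1))
= 14.7 × (1 − 0.4226) = 14.7 × 0.5774 = 8.488 mg/L.

y ≈ 8.49 mg/L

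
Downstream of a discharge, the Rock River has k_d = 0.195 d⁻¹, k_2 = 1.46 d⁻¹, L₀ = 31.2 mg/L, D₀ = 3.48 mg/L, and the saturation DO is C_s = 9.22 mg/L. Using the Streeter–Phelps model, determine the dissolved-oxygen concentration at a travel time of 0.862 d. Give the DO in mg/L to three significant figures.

k_d L₀/(k_2−k_d) = 0.195×31.2/(1.46−0.195) = 6.084/1.265 = 4.809 mg/L.
e^(−k_d t) = e^(−0.195×0.8620) = 0.8453; e^(−k_2 t) = e^(−1.46×0.8620) = 0.2841.
D = 4.809 × (0.8453 − 0.2841) + 3.48 × 0.2841 = 2.699 + 0.9886 = 3.688 mg/L.
DO = C_s − D = 9.22 − 3.688 = 5.532 mg/L.

DO ≈ 5.53 mg/L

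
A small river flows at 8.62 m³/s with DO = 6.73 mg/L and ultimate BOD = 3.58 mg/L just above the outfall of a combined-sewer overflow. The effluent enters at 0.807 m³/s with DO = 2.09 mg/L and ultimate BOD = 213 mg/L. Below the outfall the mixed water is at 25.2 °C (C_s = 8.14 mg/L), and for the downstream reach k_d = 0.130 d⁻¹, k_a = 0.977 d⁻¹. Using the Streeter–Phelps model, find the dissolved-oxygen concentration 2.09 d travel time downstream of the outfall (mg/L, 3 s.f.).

Mixed DO = (8.62×6.73 + 0.807×2.09)/(8.62+0.807) = 59.70/9.427 = 6.333 mg/L.
Mixed L₀ = (8.62×3.58 + 0.807×213)/(9.427) = 202.8/9.427 = 21.51 mg/L.
Initial deficit D₀ = C_s − DO₀ = 8.14 − 6.333 = 1.807 mg/L.
D(2.09) = [0.130×21.51/(0.977−0.130)](e^(−0.130×2.09) − e^(−0.977×2.09)) + 1.807 e^(−0.977×2.09)
= 3.301 × (0.7621 − 0.1298) + 1.807 × 0.1298 = 2.322 mg/L.
DO = 8.14 − 2.322 = 5.818 mg/L.

DO ≈ 5.82 mg/L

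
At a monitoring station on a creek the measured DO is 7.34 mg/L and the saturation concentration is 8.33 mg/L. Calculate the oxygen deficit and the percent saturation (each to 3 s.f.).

D = C_s − C = 8.33 − 7.34 = 0.990 mg/L.
% saturation = 7.34/8.33 × 100 = 88.1 %.

D ≈ 0.990 mg/L; 88.1 % saturation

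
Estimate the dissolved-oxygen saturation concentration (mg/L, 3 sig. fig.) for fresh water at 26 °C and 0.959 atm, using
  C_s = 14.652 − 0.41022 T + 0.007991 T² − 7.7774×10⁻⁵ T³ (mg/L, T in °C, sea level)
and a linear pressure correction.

C_s ≈ 7.69 mg/L

At sea level: C_s = 14.652 − 0.41022×26 + 0.007991×26² − 7.7774×10⁻⁵×26³ = 8.021 mg/L.
Pressure correction: C_s' = 8.021 × 0.959 = 7.692 mg/L.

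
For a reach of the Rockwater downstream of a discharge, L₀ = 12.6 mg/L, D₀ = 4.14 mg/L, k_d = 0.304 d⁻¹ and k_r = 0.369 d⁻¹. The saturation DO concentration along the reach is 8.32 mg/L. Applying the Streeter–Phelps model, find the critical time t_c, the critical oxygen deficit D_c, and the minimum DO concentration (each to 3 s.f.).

t_c ≈ 1.86 d; D_c ≈ 5.90 mg/L; min DO ≈ 2.42 mg/L

At the critical point dD/dt = 0, so k_d L₀ e^(−k_d t) = k_r D. Substituting D(t) from the Streeter–Phelps equation and solving for t gives
t_c = ln[(k_r/k_d)(1 − D₀(k_r−k_d)/(k_d L₀))] / (k_r−k_d).
Here k_r−k_d = 0.06500 d⁻¹ and 1 − D₀(k_r−k_d)/(k_d L₀) = 1 − 4.14×0.06500/(0.304×12.6) = 0.9297, so
t_c = ln(1.214 × 0.9297) / 0.06500 = 0.1209 / 0.06500 = 1.860 d.
L(t_c) = L₀ e^(−k_d t_c) = 12.6 × 0.5680 = 7.157 mg/L, and at the critical point k_r D_c = k_d L, so D_c = (0.304/0.369) × 7.157 = 5.897 mg/L.
Minimum DO = C_s − D_c = 8.32 − 5.897 = 2.423 mg/L.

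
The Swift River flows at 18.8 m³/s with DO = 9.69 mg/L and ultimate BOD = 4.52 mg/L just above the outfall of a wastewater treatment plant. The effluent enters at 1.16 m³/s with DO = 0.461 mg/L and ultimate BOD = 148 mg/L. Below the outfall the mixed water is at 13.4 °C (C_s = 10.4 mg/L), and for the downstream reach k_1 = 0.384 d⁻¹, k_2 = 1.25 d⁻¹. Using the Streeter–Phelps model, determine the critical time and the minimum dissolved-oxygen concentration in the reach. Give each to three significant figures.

t_c ≈ 1.08 d; minimum DO ≈ 7.79 mg/L

Mixed DO = (18.8×9.69 + 1.16×0.461)/(18.8+1.16) = 182.7/19.96 = 9.154 mg/L.
Mixed L₀ = (18.8×4.52 + 1.16×148)/(19.96) = 256.7/19.96 = 12.86 mg/L.
Initial deficit D₀ = C_s − DO₀ = 10.4 − 9.154 = 1.246 mg/L.
t_c = (1/0.8660) ln[(1.25/0.384)(1 − 1.246×0.8660/(0.384×12.86))] = 1.155 × ln(2.544) = 1.078 d.
D_c = (0.384/1.25) × 12.86 × e^(−0.384×1.078) = 0.3072 × 12.86 × 0.6610 = 2.611 mg/L.
Minimum DO = 10.4 − 2.611 = 7.789 mg/L.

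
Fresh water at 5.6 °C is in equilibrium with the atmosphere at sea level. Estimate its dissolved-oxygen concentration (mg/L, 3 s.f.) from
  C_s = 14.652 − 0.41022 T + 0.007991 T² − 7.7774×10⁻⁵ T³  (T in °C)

C_s ≈ 12.6 mg/L

C_s = 14.652 − 0.41022×5.6 + 0.007991×5.6² − 7.7774×10⁻⁵×5.6³ = 12.59 mg/L.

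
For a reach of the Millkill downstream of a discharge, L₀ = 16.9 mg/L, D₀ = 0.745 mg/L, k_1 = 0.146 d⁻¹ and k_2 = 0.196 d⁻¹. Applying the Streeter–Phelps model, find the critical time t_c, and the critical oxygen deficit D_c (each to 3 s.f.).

With k_2/k_1 = 1.342 and 1 − D₀(k_2−k_1)/(k_1 L₀) = 0.9849,
t_c = ln(1.342 × 0.9849) / (0.196 − 0.146) = ln(1.322) / 0.05000 = 0.2793/0.05000 = 5.586 d.
D_c = (k_1/k_2) L₀ e^(−k_1 t_c) = (0.146/0.196) × 16.9 × e^(−0.146×5.586) = 0.7449 × 16.9 × 0.4424 = 5.569 mg/L.

t_c ≈ 5.59 d; D_c ≈ 5.57 mg/L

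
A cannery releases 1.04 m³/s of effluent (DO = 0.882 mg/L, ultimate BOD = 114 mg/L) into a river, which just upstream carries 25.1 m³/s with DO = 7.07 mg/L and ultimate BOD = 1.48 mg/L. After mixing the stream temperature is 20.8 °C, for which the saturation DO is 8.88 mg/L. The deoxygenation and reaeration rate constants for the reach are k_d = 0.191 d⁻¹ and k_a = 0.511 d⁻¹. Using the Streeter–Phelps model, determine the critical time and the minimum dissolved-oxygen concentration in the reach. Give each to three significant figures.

Mixed DO = (25.1×7.07 + 1.04×0.882)/(25.1+1.04) = 178.4/26.14 = 6.824 mg/L.
Mixed L₀ = (25.1×1.48 + 1.04×114)/(26.14) = 155.7/26.14 = 5.957 mg/L.
Initial deficit D₀ = C_s − DO₀ = 8.88 − 6.824 = 2.056 mg/L.
t_c = (1/0.3200) ln[(0.511/0.191)(1 − 2.056×0.3200/(0.191×5.957))] = 3.125 × ln(1.128) = 0.3768 d.
D_c = (0.191/0.511) × 5.957 × e^(−0.191×0.3768) = 0.3738 × 5.957 × 0.9306 = 2.072 mg/L.
Minimum DO = 8.88 − 2.072 = 6.808 mg/L.

t_c ≈ 0.377 d; minimum DO ≈ 6.81 mg/L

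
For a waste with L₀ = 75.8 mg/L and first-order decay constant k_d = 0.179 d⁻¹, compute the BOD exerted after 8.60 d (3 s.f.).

y ≈ 59.5 mg/L

y_t = L₀(1 − e^(−k_d t)) = 75.8 × (1 − e^(−0.179×8.60))
= 75.8 × (1 − 0.2145) = 75.8 × 0.7855 = 59.54 mg/L.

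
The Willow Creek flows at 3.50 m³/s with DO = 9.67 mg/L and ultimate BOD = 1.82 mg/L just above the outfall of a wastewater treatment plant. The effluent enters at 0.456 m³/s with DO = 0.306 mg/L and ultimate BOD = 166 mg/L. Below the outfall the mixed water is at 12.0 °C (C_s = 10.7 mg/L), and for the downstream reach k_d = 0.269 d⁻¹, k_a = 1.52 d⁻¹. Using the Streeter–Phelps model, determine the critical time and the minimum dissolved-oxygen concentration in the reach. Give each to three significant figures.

t_c ≈ 0.872 d; minimum DO ≈ 7.80 mg/L

Mixed DO = (3.50×9.67 + 0.456×0.306)/(3.50+0.456) = 33.98/3.956 = 8.591 mg/L.
Mixed L₀ = (3.50×1.82 + 0.456×166)/(3.956) = 82.07/3.956 = 20.74 mg/L.
Initial deficit D₀ = C_s − DO₀ = 10.7 − 8.591 = 2.109 mg/L.
t_c = (1/1.251) ln[(1.52/0.269)(1 − 2.109×1.251/(0.269×20.74))] = 0.7994 × ln(2.979) = 0.8724 d.
D_c = (0.269/1.52) × 20.74 × e^(−0.269×0.8724) = 0.1770 × 20.74 × 0.7908 = 2.903 mg/L.
Minimum DO = 10.7 − 2.903 = 7.797 mg/L.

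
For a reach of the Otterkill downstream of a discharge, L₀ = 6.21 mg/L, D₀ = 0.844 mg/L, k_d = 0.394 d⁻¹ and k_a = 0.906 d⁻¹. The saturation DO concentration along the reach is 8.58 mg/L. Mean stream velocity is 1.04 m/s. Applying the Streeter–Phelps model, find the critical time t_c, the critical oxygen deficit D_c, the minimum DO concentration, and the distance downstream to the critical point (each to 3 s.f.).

At the critical point dD/dt = 0, so k_d L₀ e^(−k_d t) = k_a D. Substituting D(t) from the Streeter–Phelps equation and solving for t gives
t_c = ln[(k_a/k_d)(1 − D₀(k_a−k_d)/(k_d L₀))] / (k_a−k_d).
Here k_a−k_d = 0.5120 d⁻¹ and 1 − D₀(k_a−k_d)/(k_d L₀) = 1 − 0.844×0.5120/(0.394×6.21) = 0.8234, so
t_c = ln(2.299 × 0.8234) / 0.5120 = 0.6384 / 0.5120 = 1.247 d.
L(t_c) = L₀ e^(−k_d t_c) = 6.21 × 0.6119 = 3.800 mg/L, and at the critical point k_a D_c = k_d L, so D_c = (0.394/0.906) × 3.800 = 1.652 mg/L.
Minimum DO = C_s − D_c = 8.58 − 1.652 = 6.928 mg/L.
x_c = v t_c = 1.04 m/s × 1.247 d × 86400 s/d = 112000 m ≈ 112 km.

t_c ≈ 1.25 d; D_c ≈ 1.65 mg/L; min DO ≈ 6.93 mg/L; x_c ≈ 112 km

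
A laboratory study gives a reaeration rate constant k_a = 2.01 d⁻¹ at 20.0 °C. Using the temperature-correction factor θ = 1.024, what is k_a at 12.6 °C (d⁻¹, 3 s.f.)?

k_a(T₂) = k_a(T₁) · θ^(T₂−T₁) = 2.01 × 1.024^(12.6−20.0)
= 2.01 × 1.024^-7.40 = 2.01 × 0.8390 = 1.686 d⁻¹.

k_a ≈ 1.69 d⁻¹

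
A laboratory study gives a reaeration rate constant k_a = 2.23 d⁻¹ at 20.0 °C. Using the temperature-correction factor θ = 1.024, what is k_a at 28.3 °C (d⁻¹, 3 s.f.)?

k_a(T₂) = k_a(T₁) · θ^(T₂−T₁) = 2.23 × 1.024^(28.3−20.0)
= 2.23 × 1.024^8.30 = 2.23 × 1.218 = 2.715 d⁻¹.

k_a ≈ 2.72 d⁻¹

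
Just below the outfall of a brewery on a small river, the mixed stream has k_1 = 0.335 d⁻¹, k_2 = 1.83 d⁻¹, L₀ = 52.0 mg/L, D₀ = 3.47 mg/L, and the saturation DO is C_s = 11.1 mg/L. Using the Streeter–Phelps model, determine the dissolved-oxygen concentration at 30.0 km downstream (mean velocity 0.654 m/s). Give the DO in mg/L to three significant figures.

Travel time t = x/v = 30.0 km / (0.654 m/s) = 30000 m / 0.654 m/s = 45870 s = 0.5309 d.
k_1 L₀/(k_2−k_1) = 0.335×52.0/(1.83−0.335) = 17.42/1.495 = 11.65 mg/L.
e^(−k_1 t) = e^(−0.335×0.5309) = 0.8371; e^(−k_2 t) = e^(−1.83×0.5309) = 0.3785.
D = 11.65 × (0.8371 − 0.3785) + 3.47 × 0.3785 = 5.343 + 1.313 = 6.657 mg/L.
DO = C_s − D = 11.1 − 6.657 = 4.443 mg/L.

DO ≈ 4.44 mg/L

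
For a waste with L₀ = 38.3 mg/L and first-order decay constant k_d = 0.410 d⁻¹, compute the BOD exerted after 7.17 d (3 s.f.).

y ≈ 36.3 mg/L

y_t = L₀(1 − e^(−k_d t)) = 38.3 × (1 − e^(−0.410×7.17))
= 38.3 × (1 − 0.05288) = 38.3 × 0.9471 = 36.27 mg/L.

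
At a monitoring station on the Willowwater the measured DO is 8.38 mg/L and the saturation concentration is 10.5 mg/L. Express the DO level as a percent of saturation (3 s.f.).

% saturation = C/C_s × 100 = 8.38/10.5 × 100 = 79.8 %.

79.8 % saturation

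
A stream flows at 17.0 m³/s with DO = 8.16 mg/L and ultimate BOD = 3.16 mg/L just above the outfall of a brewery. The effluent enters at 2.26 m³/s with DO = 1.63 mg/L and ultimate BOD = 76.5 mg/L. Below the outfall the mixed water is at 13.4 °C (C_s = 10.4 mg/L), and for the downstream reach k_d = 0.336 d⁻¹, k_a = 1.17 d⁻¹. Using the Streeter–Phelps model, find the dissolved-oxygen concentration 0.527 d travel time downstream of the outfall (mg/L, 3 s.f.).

Mixed DO = (17.0×8.16 + 2.26×1.63)/(17.0+2.26) = 142.4/19.26 = 7.394 mg/L.
Mixed L₀ = (17.0×3.16 + 2.26×76.5)/(19.26) = 226.6/19.26 = 11.77 mg/L.
Initial deficit D₀ = C_s − DO₀ = 10.4 − 7.394 = 3.006 mg/L.
D(0.527) = [0.336×11.77/(1.17−0.336)](e^(−0.336×0.527) − e^(−1.17×0.527)) + 3.006 e^(−1.17×0.527)
= 4.740 × (0.8377 − 0.5398) + 3.006 × 0.5398 = 3.035 mg/L.
DO = 10.4 − 3.035 = 7.365 mg/L.

DO ≈ 7.37 mg/L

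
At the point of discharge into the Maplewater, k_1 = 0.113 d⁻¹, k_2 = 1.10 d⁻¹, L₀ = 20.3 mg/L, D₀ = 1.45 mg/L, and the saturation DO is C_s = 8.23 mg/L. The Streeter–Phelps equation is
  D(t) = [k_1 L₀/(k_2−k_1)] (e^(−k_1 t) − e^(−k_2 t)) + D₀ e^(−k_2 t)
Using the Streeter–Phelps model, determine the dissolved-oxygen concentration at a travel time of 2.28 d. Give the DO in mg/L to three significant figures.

k_1 L₀/(k_2−k_1) = 0.113×20.3/(1.10−0.113) = 2.294/0.9870 = 2.324 mg/L.
e^(−k_1 t) = e^(−0.113×2.280) = 0.7729; e^(−k_2 t) = e^(−1.10×2.280) = 0.08143.
D = 2.324 × (0.7729 − 0.08143) + 1.45 × 0.08143 = 1.607 + 0.1181 = 1.725 mg/L.
DO = C_s − D = 8.23 − 1.725 = 6.505 mg/L.

DO ≈ 6.50 mg/L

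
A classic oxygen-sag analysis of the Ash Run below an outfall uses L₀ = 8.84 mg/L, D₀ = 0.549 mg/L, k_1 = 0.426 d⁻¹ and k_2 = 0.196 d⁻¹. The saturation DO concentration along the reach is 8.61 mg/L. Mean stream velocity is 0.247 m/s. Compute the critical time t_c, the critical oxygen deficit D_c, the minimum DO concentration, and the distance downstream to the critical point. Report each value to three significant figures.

t_c ≈ 3.23 d; D_c ≈ 4.85 mg/L; min DO ≈ 3.76 mg/L; x_c ≈ 69.0 km

At the critical point dD/dt = 0, so k_1 L₀ e^(−k_1 t) = k_2 D. Substituting D(t) from the Streeter–Phelps equation and solving for t gives
t_c = ln[(k_2/k_1)(1 − D₀(k_2−k_1)/(k_1 L₀))] / (k_2−k_1).
Here k_2−k_1 = -0.2300 d⁻¹ and 1 − D₀(k_2−k_1)/(k_1 L₀) = 1 − 0.549×-0.2300/(0.426×8.84) = 1.034, so
t_c = ln(0.4601 × 1.034) / -0.2300 = -0.7433 / -0.2300 = 3.232 d.
D_c = (k_1/k_2) L₀ e^(−k_1 t_c) = (0.426/0.196) × 8.84 × e^(−0.426×3.232) = 2.173 × 8.84 × 0.2524 = 4.849 mg/L.
Minimum DO = C_s − D_c = 8.61 − 4.849 = 3.761 mg/L.
x_c = v t_c = 0.247 m/s × 3.232 d × 86400 s/d = 68970 m ≈ 69.0 km.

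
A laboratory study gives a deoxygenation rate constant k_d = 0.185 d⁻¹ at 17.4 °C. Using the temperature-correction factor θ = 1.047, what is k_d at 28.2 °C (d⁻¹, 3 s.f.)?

k_d(T₂) = k_d(T₁) · θ^(T₂−T₁) = 0.185 × 1.047^(28.2−17.4)
= 0.185 × 1.047^10.8 = 0.185 × 1.642 = 0.3038 d⁻¹.

k_d ≈ 0.304 d⁻¹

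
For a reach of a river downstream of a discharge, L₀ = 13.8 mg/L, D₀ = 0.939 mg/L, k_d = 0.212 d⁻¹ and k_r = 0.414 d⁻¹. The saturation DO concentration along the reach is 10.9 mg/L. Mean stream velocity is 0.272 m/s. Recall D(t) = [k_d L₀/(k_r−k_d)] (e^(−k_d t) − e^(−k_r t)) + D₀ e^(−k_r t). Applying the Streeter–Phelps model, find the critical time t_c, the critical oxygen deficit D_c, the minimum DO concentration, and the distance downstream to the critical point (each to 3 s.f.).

t_c ≈ 2.98 d; D_c ≈ 3.76 mg/L; min DO ≈ 7.14 mg/L; x_c ≈ 70.1 km

With k_r/k_d = 1.953 and 1 − D₀(k_r−k_d)/(k_d L₀) = 0.9352,
t_c = ln(1.953 × 0.9352) / (0.414 − 0.212) = ln(1.826) / 0.2020 = 0.6022/0.2020 = 2.981 d.
L(t_c) = L₀ e^(−k_d t_c) = 13.8 × 0.5315 = 7.335 mg/L, and at the critical point k_r D_c = k_d L, so D_c = (0.212/0.414) × 7.335 = 3.756 mg/L.
Minimum DO = C_s − D_c = 10.9 − 3.756 = 7.144 mg/L.
x_c = v t_c = 0.272 m/s × 2.981 d × 86400 s/d = 70070 m ≈ 70.1 km.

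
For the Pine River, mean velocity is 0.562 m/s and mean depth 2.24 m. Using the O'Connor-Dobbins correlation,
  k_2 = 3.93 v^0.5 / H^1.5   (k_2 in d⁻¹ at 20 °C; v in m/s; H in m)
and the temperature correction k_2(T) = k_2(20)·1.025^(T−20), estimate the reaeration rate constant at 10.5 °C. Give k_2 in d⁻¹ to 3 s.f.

k_2 ≈ 0.695 d⁻¹

k_2(20) = 3.93 × 0.562^0.5 / 2.24^1.5 = 3.93 × 0.7497 / 3.353 = 0.8788 d⁻¹.
k_2(10.5) = 0.8788 × 1.025^(10.5−20) = 0.8788 × 0.7909 = 0.6950 d⁻¹.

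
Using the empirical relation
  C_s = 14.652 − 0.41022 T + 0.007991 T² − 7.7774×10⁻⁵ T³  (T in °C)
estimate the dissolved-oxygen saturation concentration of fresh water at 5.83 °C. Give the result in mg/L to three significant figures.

C_s = 14.652 − 0.41022×5.83 + 0.007991×5.83² − 7.7774×10⁻⁵×5.83³ = 12.52 mg/L.

C_s ≈ 12.5 mg/L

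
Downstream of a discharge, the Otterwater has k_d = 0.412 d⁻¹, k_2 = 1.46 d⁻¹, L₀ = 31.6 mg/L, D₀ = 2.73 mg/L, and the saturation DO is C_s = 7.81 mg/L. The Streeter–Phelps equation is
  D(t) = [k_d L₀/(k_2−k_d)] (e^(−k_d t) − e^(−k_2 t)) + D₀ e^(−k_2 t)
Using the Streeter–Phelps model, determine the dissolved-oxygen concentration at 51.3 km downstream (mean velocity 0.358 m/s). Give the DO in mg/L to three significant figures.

Travel time t = x/v = 51.3 km / (0.358 m/s) = 51300 m / 0.358 m/s = 143300 s = 1.659 d.
k_d L₀/(k_2−k_d) = 0.412×31.6/(1.46−0.412) = 13.02/1.048 = 12.42 mg/L.
e^(−k_d t) = e^(−0.412×1.659) = 0.5049; e^(−k_2 t) = e^(−1.46×1.659) = 0.08879.
D = 12.42 × (0.5049 − 0.08879) + 2.73 × 0.08879 = 5.170 + 0.2424 = 5.412 mg/L.
DO = C_s − D = 7.81 − 5.412 = 2.398 mg/L.

DO ≈ 2.40 mg/L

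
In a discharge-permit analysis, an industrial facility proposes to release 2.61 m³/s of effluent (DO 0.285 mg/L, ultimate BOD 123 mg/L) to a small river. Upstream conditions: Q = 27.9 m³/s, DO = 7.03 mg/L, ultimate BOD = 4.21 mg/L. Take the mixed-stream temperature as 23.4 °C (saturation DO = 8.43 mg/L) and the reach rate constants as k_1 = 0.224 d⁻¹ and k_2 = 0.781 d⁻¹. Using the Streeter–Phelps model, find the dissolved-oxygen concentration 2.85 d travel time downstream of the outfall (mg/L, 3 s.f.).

Mixed DO = (27.9×7.03 + 2.61×0.285)/(27.9+2.61) = 196.9/30.51 = 6.453 mg/L.
Mixed L₀ = (27.9×4.21 + 2.61×123)/(30.51) = 438.5/30.51 = 14.37 mg/L.
Initial deficit D₀ = C_s − DO₀ = 8.43 − 6.453 = 1.977 mg/L.
D(2.85) = [0.224×14.37/(0.781−0.224)](e^(−0.224×2.85) − e^(−0.781×2.85)) + 1.977 e^(−0.781×2.85)
= 5.780 × (0.5281 − 0.1080) + 1.977 × 0.1080 = 2.642 mg/L.
DO = 8.43 − 2.642 = 5.788 mg/L.

DO ≈ 5.79 mg/L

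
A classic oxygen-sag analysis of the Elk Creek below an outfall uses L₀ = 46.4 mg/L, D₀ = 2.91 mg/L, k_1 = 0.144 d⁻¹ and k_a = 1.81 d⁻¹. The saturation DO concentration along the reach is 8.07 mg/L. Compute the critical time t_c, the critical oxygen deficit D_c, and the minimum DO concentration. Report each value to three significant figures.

At the critical point dD/dt = 0, so k_1 L₀ e^(−k_1 t) = k_a D. Substituting D(t) from the Streeter–Phelps equation and solving for t gives
t_c = ln[(k_a/k_1)(1 − D₀(k_a−k_1)/(k_1 L₀))] / (k_a−k_1).
Here k_a−k_1 = 1.666 d⁻¹ and 1 − D₀(k_a−k_1)/(k_1 L₀) = 1 − 2.91×1.666/(0.144×46.4) = 0.2744, so
t_c = ln(12.57 × 0.2744) / 1.666 = 1.238 / 1.666 = 0.7432 d.
D_c = (k_1/k_a) L₀ e^(−k_1 t_c) = (0.144/1.81) × 46.4 × e^(−0.144×0.7432) = 0.07956 × 46.4 × 0.8985 = 3.317 mg/L.
Minimum DO = C_s − D_c = 8.07 − 3.317 = 4.753 mg/L.

t_c ≈ 0.743 d; D_c ≈ 3.32 mg/L; min DO ≈ 4.75 mg/L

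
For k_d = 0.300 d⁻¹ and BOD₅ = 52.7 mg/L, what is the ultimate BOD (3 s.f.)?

BOD₅ = L₀(1 − e^(−5k_d)) ⇒ L₀ = BOD₅ / (1 − e^(−5×0.300))
= 52.7 / (1 − 0.2231) = 52.7 / 0.7769 = 67.84 mg/L.

L₀ ≈ 67.8 mg/L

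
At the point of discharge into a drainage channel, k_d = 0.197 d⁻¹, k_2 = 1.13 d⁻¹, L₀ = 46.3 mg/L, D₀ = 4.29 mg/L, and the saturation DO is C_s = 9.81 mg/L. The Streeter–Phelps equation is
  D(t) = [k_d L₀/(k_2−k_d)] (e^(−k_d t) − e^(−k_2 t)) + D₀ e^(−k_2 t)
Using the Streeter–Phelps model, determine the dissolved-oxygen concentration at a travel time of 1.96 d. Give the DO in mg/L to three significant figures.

k_d L₀/(k_2−k_d) = 0.197×46.3/(1.13−0.197) = 9.121/0.9330 = 9.776 mg/L.
e^(−k_d t) = e^(−0.197×1.960) = 0.6797; e^(−k_2 t) = e^(−1.13×1.960) = 0.1092.
D = 9.776 × (0.6797 − 0.1092) + 4.29 × 0.1092 = 5.577 + 0.4684 = 6.046 mg/L.
DO = C_s − D = 9.81 − 6.046 = 3.764 mg/L.

DO ≈ 3.76 mg/L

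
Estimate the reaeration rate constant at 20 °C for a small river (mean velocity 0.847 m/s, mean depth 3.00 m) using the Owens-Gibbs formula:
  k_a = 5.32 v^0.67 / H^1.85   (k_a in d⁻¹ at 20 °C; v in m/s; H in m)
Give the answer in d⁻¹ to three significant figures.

k_a = 5.32 × 0.847^0.67 / 3.00^1.85 = 5.32 × 0.8947 / 7.633 = 0.6236 d⁻¹.

k_a ≈ 0.624 d⁻¹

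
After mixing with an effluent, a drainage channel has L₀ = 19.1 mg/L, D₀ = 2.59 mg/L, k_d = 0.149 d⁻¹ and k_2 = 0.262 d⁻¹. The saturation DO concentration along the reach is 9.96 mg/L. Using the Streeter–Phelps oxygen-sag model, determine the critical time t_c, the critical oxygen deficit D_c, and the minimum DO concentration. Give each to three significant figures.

t_c ≈ 4.03 d; D_c ≈ 5.95 mg/L; min DO ≈ 4.01 mg/L

t_c = [1/(k_2−k_d)] ln[(k_2/k_d)(1 − D₀(k_2−k_d)/(k_d L₀))]
= [1/(0.262−0.149)] ln[(0.262/0.149)(1 − 2.59×0.1130/(0.149×19.1))]
= (1/0.1130) ln[1.758 × 0.8972] = 8.850 × ln(1.578) = 8.850 × 0.4559 = 4.034 d.
D_c = (k_d/k_2) L₀ e^(−k_d t_c) = (0.149/0.262) × 19.1 × e^(−0.149×4.034) = 0.5687 × 19.1 × 0.5482 = 5.955 mg/L.
Minimum DO = C_s − D_c = 9.96 − 5.955 = 4.005 mg/L.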